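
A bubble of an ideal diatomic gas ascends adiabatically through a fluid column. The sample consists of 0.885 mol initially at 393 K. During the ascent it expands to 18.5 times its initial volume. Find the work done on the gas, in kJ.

W ≈ -4.98 kJ

Adiabatic: T₁V₁^(γ−1) = T₂V₂^(γ−1) ⇒ T₂ = T₁ (V₁/V₂)^(γ−1).
γ = 7/5 for a diatomic ideal gas, so γ−1 = 2/5.
T₂ = 393 × (1/18.5)^(2/5) = 122.3 K.
Q = 0, so ΔU = W_on_gas = nCᵥΔT with Cᵥ = R/(γ−1) = 20.79 J/(mol·K).
ΔU = 0.885 × 20.79 × (122.3 − 393) = -4979 J.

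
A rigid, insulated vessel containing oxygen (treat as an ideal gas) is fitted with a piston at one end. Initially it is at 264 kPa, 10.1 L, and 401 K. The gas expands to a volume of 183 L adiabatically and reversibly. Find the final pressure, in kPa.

Adiabatic: P₁V₁^γ = P₂V₂^γ ⇒ P₂ = P₁ (V₁/V₂)^γ.
γ = 7/5 for a diatomic ideal gas.
P₂ = 264 × (10.1/183)^(7/5) = 4.573 kPa.

P₂ ≈ 4.57 kPa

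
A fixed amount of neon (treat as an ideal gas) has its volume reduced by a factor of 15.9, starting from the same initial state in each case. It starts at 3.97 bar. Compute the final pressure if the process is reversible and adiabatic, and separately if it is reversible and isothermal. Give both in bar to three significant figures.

For a monatomic ideal gas γ = 5/3.
Isothermal: P₂ = P₁(V₁/V₂) = 3.97×15.9 = 63.12 bar.
Adiabatic: P₂ = P₁(V₁/V₂)^γ = 3.97×15.9^(5/3) = 399.1 bar.

adiabatic: 399 bar; isothermal: 63.1 bar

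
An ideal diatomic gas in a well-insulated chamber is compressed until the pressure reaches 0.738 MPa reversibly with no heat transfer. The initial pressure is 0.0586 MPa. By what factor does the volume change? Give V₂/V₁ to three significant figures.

From PV^γ = const, V₂/V₁ = (P₁/P₂)^(1/γ).
For a diatomic ideal gas γ = 7/5.
V₂/V₁ = (0.0586/0.738)^(5/7) = 0.1637.

V₂/V₁ ≈ 0.164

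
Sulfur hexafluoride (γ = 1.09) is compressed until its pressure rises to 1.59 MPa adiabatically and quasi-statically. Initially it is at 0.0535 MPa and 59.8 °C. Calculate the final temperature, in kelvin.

T₂ ≈ 441 K

Along an adiabat T P^((1−γ)/γ) is constant, so T₂ = T₁ (P₂/P₁)^((γ−1)/γ).
T₁ = 59.8 °C = 332.9 K.
T₂ = 332.9 × (1.59/0.0535)^(0.0826) = 440.6 K.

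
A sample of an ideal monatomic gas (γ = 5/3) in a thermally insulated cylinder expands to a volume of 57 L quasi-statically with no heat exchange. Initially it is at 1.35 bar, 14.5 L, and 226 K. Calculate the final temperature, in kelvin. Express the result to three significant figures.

For a reversible adiabat TV^(γ−1) is constant, so T₂ = T₁ (V₁/V₂)^(γ−1).
T₂ = 226 × (14.5/57)^(2/3) = 90.73 K.

T₂ ≈ 90.7 K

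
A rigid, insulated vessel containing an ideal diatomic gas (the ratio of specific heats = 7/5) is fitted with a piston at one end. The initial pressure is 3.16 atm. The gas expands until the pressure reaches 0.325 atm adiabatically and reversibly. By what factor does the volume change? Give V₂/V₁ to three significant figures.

From PV^γ = const, V₂/V₁ = (P₁/P₂)^(1/γ).
V₂/V₁ = (3.16/0.325)^(5/7) = 5.077.

V₂/V₁ ≈ 5.08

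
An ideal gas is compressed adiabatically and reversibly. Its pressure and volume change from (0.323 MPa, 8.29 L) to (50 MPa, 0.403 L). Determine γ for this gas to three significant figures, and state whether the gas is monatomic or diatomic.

γ ≈ 1.67; monatomic

PV^γ = const ⇒ γ = ln(P₂/P₁) / ln(V₁/V₂).
γ = ln(50/0.323) / ln(8.29/0.403) = 1.667.
γ ≈ 1.67 is close to 5/3, so the gas is monatomic.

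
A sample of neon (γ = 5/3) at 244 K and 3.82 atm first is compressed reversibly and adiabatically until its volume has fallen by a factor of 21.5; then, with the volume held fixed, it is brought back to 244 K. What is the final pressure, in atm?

Adiabatic step (PV^γ = const): P₂ = 3.82×21.5^(5/3) = 635 atm; T₂ = 244×21.5^(2/3) = 1887 K.
Isochoric: P₃ = P₂(T₃/T₂) = 635 × (244/1887) = 82.13 atm.

P₃ ≈ 82.1 atm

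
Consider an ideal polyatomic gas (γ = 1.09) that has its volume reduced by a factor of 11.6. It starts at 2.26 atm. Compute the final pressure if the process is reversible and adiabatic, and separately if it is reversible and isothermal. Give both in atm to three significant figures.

adiabatic: 32.7 atm; isothermal: 26.2 atm

Isothermal: P₂ = P₁(V₁/V₂) = 2.26×11.6 = 26.22 atm.
Adiabatic: P₂ = P₁(V₁/V₂)^γ = 2.26×11.6^(1.09) = 32.69 atm.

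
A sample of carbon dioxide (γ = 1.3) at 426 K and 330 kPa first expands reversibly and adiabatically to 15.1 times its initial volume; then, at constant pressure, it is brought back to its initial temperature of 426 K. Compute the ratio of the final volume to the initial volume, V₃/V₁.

Adiabatic step: V₂/V₁ = 15.1; T₂ = T₁·(1/15.1)^(0.3) = 188.7 K.
Isobaric step: V₃/V₂ = T₃/T₂ = 426/188.7.
V₃/V₁ = (V₂/V₁)(V₃/V₂) = 15.1 × (426/188.7) = 34.09.

V₃/V₁ ≈ 34.1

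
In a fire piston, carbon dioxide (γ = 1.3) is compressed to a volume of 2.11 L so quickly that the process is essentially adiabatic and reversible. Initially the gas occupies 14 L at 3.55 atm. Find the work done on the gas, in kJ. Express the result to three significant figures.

P₂ = P₁(V₁/V₂)^γ = 3.55×(14/2.11)^(1.3) = 41.56 atm.
For a reversible adiabat, W_by_gas = (P₁V₁ − P₂V₂)/(γ−1).
W_by = (359700×0.014 − 4.211×10^6×0.00211) / (0.3) = -12830 J.
W_on_gas = −W_by = 12830 J.

W ≈ 12.8 kJ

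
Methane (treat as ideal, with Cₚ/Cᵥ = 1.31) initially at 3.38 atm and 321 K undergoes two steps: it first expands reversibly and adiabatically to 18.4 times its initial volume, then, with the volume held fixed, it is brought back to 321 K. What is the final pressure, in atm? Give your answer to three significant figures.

P₃ ≈ 0.184 atm

Adiabatic step (PV^γ = const): P₂ = 3.38×(1/18.4)^(1.31) = 0.07447 atm; T₂ = 321×(1/18.4)^(0.31) = 130.1 K.
Isochoric: P₃ = P₂(T₃/T₂) = 0.07447 × (321/130.1) = 0.1837 atm.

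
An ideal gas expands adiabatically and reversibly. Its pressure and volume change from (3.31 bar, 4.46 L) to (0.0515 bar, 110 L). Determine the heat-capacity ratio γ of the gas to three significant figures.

γ ≈ 1.30

PV^γ = const ⇒ γ = ln(P₂/P₁) / ln(V₁/V₂).
γ = ln(0.0515/3.31) / ln(4.46/110) = 1.299.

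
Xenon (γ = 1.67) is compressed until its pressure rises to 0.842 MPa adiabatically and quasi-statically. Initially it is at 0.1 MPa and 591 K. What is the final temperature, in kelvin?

Adiabatic: T₂/T₁ = (P₂/P₁)^((γ−1)/γ).
T₂ = 591 × (0.842/0.1)^(0.401) = 1389 K.

T₂ ≈ 1390 K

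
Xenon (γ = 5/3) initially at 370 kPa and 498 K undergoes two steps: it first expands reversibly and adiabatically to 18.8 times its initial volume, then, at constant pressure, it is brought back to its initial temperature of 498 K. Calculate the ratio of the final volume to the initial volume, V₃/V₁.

Adiabatic step: V₂/V₁ = 18.8; T₂ = T₁·(1/18.8)^(2/3) = 70.44 K.
Isobaric step: V₃/V₂ = T₃/T₂ = 498/70.44.
V₃/V₁ = (V₂/V₁)(V₃/V₂) = 18.8 × (498/70.44) = 132.9.

V₃/V₁ ≈ 133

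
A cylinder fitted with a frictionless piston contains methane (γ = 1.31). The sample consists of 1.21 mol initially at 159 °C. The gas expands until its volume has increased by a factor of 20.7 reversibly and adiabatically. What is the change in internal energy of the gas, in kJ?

ΔU ≈ -8.54 kJ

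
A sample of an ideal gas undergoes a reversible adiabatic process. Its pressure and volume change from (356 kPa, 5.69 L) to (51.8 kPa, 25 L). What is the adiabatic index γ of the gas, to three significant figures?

PV^γ = const ⇒ γ = ln(P₂/P₁) / ln(V₁/V₂).
γ = ln(51.8/356) / ln(5.69/25) = 1.302.

γ ≈ 1.30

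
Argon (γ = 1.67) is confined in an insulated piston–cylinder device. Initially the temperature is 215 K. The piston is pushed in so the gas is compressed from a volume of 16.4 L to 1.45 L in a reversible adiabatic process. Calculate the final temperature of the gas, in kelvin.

Adiabatic: T₁V₁^(γ−1) = T₂V₂^(γ−1) ⇒ T₂ = T₁ (V₁/V₂)^(γ−1).
T₂ = 215 × (16.4/1.45)^(0.67) = 1092 K.

T₂ ≈ 1090 K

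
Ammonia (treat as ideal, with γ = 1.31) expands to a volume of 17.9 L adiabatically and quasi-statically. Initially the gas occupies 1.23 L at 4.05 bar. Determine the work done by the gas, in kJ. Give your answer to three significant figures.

P₂ = P₁(V₁/V₂)^γ = 4.05×(1.23/17.9)^(1.31) = 0.1213 bar.
For a reversible adiabat, W_by_gas = (P₁V₁ − P₂V₂)/(γ−1).
W_by = (405000×0.00123 − 12130×0.0179) / (0.31) = 906.3 J.

W ≈ 0.906 kJ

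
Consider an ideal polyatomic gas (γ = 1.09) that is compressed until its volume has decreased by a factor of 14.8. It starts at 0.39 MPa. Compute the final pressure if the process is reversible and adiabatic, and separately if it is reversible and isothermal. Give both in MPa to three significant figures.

Isothermal: P₂ = P₁(V₁/V₂) = 0.39×14.8 = 5.772 MPa.
Adiabatic: P₂ = P₁(V₁/V₂)^γ = 0.39×14.8^(1.09) = 7.356 MPa.

adiabatic: 7.36 MPa; isothermal: 5.77 MPa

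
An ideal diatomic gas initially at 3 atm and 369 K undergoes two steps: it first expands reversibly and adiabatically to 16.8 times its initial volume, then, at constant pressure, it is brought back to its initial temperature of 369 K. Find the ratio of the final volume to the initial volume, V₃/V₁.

For a diatomic ideal gas γ = 7/5.
Adiabatic step: V₂/V₁ = 16.8; T₂ = T₁·(1/16.8)^(2/5) = 119.4 K.
Isobaric step: V₃/V₂ = T₃/T₂ = 369/119.4.
V₃/V₁ = (V₂/V₁)(V₃/V₂) = 16.8 × (369/119.4) = 51.93.

V₃/V₁ ≈ 51.9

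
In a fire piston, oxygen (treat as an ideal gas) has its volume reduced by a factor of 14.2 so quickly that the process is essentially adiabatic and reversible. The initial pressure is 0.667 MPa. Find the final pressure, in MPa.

P₂ ≈ 27.4 MPa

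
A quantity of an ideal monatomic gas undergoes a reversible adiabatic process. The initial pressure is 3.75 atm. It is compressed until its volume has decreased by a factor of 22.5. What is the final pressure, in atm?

Since PV^γ is constant along a reversible adiabat, P₂ = P₁ (V₁/V₂)^γ.
For a monatomic ideal gas γ = 5/3.
P₂ = 3.75 × 22.5^(5/3) = 672.5 atm.

P₂ ≈ 672 atm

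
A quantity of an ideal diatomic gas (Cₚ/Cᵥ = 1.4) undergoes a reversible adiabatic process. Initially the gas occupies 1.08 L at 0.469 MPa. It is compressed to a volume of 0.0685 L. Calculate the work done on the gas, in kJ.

W ≈ 2.55 kJ

P₂ = P₁(V₁/V₂)^γ = 0.469×(1.08/0.0685)^(1.4) = 22.28 MPa.
For a reversible adiabat, W_by_gas = (P₁V₁ − P₂V₂)/(γ−1).
W_by = (469000×0.00108 − 2.228×10^7×6.85×10^-5) / (0.4) = -2550 J.
W_on_gas = −W_by = 2550 J.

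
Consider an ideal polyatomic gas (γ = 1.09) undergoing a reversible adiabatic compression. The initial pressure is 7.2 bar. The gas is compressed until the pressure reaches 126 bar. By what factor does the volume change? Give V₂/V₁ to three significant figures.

From PV^γ = const, V₂/V₁ = (P₁/P₂)^(1/γ).
V₂/V₁ = (7.2/126)^(0.917) = 0.07238.

V₂/V₁ ≈ 0.0724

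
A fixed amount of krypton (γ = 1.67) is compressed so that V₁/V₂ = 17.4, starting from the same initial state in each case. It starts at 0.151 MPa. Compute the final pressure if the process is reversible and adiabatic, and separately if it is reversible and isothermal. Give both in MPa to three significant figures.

Isothermal: P₂ = P₁(V₁/V₂) = 0.151×17.4 = 2.627 MPa.
Adiabatic: P₂ = P₁(V₁/V₂)^γ = 0.151×17.4^(1.67) = 17.81 MPa.

adiabatic: 17.8 MPa; isothermal: 2.63 MPa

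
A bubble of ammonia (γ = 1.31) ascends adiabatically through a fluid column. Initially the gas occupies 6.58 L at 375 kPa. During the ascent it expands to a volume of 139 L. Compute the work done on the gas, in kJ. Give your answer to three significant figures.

P₂ = P₁(V₁/V₂)^γ = 375×(6.58/139)^(1.31) = 6.895 kPa.
For a reversible adiabat, W_by_gas = (P₁V₁ − P₂V₂)/(γ−1).
W_by = (375000×0.00658 − 6895×0.139) / (0.31) = 4868 J.
W_on_gas = −W_by = -4868 J.

W ≈ -4.87 kJ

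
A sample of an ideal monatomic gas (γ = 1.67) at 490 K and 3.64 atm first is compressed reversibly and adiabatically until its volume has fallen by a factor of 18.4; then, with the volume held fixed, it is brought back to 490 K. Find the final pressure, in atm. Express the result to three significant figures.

P₃ ≈ 67.0 atm

Adiabatic step (PV^γ = const): P₂ = 3.64×18.4^(1.67) = 471.4 atm; T₂ = 490×18.4^(0.67) = 3448 K.
Isochoric: P₃ = P₂(T₃/T₂) = 471.4 × (490/3448) = 66.98 atm.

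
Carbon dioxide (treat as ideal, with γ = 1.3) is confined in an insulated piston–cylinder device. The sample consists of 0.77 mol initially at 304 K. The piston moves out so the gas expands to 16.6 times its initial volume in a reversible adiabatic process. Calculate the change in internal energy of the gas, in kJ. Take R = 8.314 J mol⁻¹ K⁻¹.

ΔU ≈ -3.69 kJ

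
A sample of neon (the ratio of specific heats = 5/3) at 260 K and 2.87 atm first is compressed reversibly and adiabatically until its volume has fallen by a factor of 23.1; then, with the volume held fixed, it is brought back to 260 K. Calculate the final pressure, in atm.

P₃ ≈ 66.3 atm

Adiabatic step (PV^γ = const): P₂ = 2.87×23.1^(5/3) = 537.7 atm; T₂ = 260×23.1^(2/3) = 2109 K.
Isochoric: P₃ = P₂(T₃/T₂) = 537.7 × (260/2109) = 66.3 atm.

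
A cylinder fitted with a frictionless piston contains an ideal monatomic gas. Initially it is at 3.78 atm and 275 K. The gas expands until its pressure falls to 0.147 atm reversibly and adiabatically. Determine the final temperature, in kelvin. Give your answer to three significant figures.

T₂ ≈ 75.0 K

Adiabatic: T₂/T₁ = (P₂/P₁)^((γ−1)/γ).
For a monatomic ideal gas γ = 5/3, so (γ−1)/γ = 2/5.
T₂ = 275 × (0.147/3.78)^(2/5) = 75.03 K.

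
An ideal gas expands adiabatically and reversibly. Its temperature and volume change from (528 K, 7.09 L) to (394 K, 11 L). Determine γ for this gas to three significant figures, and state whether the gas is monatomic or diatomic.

γ ≈ 1.67; monatomic

TV^(γ−1) = const ⇒ γ − 1 = ln(T₂/T₁) / ln(V₁/V₂).
γ = 1 + ln(394/528) / ln(7.09/11) = 1.667.
γ ≈ 1.67 is close to 5/3, so the gas is monatomic.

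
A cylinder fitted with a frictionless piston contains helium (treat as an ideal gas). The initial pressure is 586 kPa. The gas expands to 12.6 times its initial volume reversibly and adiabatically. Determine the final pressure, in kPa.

Since PV^γ is constant along a reversible adiabat, P₂ = P₁ (V₁/V₂)^γ.
For a monatomic ideal gas γ = 5/3.
P₂ = 586 × (1/12.6)^(5/3) = 8.589 kPa.

P₂ ≈ 8.59 kPa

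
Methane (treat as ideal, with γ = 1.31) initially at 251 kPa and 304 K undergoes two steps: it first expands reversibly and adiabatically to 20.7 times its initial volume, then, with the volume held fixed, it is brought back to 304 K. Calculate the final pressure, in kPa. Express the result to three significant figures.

P₃ ≈ 12.1 kPa

Adiabatic step (PV^γ = const): P₂ = 251×(1/20.7)^(1.31) = 4.74 kPa; T₂ = 304×(1/20.7)^(0.31) = 118.8 K.
Isochoric: P₃ = P₂(T₃/T₂) = 4.74 × (304/118.8) = 12.13 kPa.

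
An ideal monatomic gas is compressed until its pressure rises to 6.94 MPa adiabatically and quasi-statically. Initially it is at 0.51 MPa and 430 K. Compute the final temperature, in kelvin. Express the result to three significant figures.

T₂ ≈ 1220 K

Along an adiabat T P^((1−γ)/γ) is constant, so T₂ = T₁ (P₂/P₁)^((γ−1)/γ).
For a monatomic ideal gas γ = 5/3, so (γ−1)/γ = 2/5.
T₂ = 430 × (6.94/0.51)^(2/5) = 1222 K.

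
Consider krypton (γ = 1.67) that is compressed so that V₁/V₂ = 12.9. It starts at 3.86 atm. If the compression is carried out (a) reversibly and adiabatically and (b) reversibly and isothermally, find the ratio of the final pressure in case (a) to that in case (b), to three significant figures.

Isothermal: P_b = P₁(V₁/V₂) = 3.86×12.9.
Adiabatic: P_a = P₁(V₁/V₂)^γ = 3.86×12.9^(1.67).
P_a/P_b = (V₁/V₂)^(γ−1) = 12.9^(0.67) = 5.547.

P_adiabatic / P_isothermal ≈ 5.55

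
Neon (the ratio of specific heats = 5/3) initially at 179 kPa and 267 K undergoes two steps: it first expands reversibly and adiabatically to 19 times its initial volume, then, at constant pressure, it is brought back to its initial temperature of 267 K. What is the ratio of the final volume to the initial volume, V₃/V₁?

Adiabatic step: V₂/V₁ = 19; T₂ = T₁·(1/19)^(2/3) = 37.5 K.
Isobaric step: V₃/V₂ = T₃/T₂ = 267/37.5.
V₃/V₁ = (V₂/V₁)(V₃/V₂) = 19 × (267/37.5) = 135.3.

V₃/V₁ ≈ 135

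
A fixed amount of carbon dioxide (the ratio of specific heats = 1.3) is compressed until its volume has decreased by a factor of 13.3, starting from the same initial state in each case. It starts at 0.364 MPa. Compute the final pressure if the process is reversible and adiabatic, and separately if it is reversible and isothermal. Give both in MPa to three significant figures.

adiabatic: 10.5 MPa; isothermal: 4.84 MPa

Isothermal: P₂ = P₁(V₁/V₂) = 0.364×13.3 = 4.841 MPa.
Adiabatic: P₂ = P₁(V₁/V₂)^γ = 0.364×13.3^(1.3) = 10.52 MPa.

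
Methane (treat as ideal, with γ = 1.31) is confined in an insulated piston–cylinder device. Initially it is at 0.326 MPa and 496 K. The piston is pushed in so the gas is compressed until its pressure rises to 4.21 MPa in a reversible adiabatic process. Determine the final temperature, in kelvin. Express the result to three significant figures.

Along an adiabat T P^((1−γ)/γ) is constant, so T₂ = T₁ (P₂/P₁)^((γ−1)/γ).
T₂ = 496 × (4.21/0.326)^(0.237) = 908.7 K.

T₂ ≈ 909 K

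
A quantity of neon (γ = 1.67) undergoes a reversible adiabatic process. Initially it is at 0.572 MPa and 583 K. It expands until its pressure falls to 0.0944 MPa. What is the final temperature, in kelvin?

T₂ ≈ 283 K

Along an adiabat T P^((1−γ)/γ) is constant, so T₂ = T₁ (P₂/P₁)^((γ−1)/γ).
T₂ = 583 × (0.0944/0.572)^(0.401) = 283 K.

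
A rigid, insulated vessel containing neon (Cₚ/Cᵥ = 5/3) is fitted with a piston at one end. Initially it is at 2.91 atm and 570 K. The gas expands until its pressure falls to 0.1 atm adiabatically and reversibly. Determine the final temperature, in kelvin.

Along an adiabat T P^((1−γ)/γ) is constant, so T₂ = T₁ (P₂/P₁)^((γ−1)/γ).
T₂ = 570 × (0.1/2.91)^(2/5) = 148 K.

T₂ ≈ 148 K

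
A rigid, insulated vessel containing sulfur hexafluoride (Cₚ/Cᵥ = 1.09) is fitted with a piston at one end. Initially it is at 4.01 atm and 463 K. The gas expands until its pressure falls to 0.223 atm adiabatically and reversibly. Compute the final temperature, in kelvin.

T₂ ≈ 365 K

Along an adiabat T P^((1−γ)/γ) is constant, so T₂ = T₁ (P₂/P₁)^((γ−1)/γ).
T₂ = 463 × (0.223/4.01)^(0.0826) = 364.7 K.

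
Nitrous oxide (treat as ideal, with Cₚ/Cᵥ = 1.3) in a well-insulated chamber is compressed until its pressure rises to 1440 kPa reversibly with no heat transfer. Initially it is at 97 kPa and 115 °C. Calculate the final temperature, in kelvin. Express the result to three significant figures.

T₂ ≈ 723 K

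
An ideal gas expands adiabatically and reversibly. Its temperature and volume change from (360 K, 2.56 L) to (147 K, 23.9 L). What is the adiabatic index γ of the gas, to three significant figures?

TV^(γ−1) = const ⇒ γ − 1 = ln(T₂/T₁) / ln(V₁/V₂).
γ = 1 + ln(147/360) / ln(2.56/23.9) = 1.401.

γ ≈ 1.40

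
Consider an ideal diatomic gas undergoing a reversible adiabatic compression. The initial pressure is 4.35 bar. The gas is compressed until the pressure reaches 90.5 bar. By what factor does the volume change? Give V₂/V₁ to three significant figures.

V₂/V₁ ≈ 0.114

From PV^γ = const, V₂/V₁ = (P₁/P₂)^(1/γ).
For a diatomic ideal gas γ = 7/5.
V₂/V₁ = (4.35/90.5)^(5/7) = 0.1144.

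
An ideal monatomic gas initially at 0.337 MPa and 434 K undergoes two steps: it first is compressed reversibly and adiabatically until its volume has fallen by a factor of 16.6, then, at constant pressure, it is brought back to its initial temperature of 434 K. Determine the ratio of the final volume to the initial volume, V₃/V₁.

For a monatomic ideal gas γ = 5/3.
Adiabatic step: V₂/V₁ = 0.06024; T₂ = T₁·16.6^(2/3) = 2824 K.
Isobaric step: V₃/V₂ = T₃/T₂ = 434/2824.
V₃/V₁ = (V₂/V₁)(V₃/V₂) = 0.06024 × (434/2824) = 0.009257.

V₃/V₁ ≈ 0.00926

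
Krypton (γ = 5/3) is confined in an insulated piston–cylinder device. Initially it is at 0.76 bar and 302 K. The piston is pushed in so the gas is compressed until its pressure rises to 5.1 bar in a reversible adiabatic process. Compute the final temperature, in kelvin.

T₂ ≈ 647 K

Adiabatic: T₂/T₁ = (P₂/P₁)^((γ−1)/γ).
T₂ = 302 × (5.1/0.76)^(2/5) = 646.7 K.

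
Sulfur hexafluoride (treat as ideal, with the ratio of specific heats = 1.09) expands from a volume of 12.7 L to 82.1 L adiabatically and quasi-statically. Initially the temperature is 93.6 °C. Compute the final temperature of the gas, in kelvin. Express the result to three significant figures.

T₂ ≈ 310 K

Adiabatic: T₁V₁^(γ−1) = T₂V₂^(γ−1) ⇒ T₂ = T₁ (V₁/V₂)^(γ−1).
T₁ = 93.6 °C = 366.8 K.
T₂ = 366.8 × (12.7/82.1)^(0.09) = 310 K.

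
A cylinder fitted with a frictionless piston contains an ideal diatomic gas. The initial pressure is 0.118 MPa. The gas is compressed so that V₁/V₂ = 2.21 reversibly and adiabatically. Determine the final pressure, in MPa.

P₂ ≈ 0.358 MPa

Since PV^γ is constant along a reversible adiabat, P₂ = P₁ (V₁/V₂)^γ.
For a diatomic ideal gas γ = 7/5.
P₂ = 0.118 × 2.21^(7/5) = 0.3581 MPa.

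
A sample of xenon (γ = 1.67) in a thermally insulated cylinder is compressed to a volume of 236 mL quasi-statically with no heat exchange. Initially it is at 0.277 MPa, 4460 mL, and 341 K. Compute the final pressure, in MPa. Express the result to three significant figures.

Adiabatic: P₁V₁^γ = P₂V₂^γ ⇒ P₂ = P₁ (V₁/V₂)^γ.
P₂ = 0.277 × (4460/236)^(1.67) = 37.51 MPa.

P₂ ≈ 37.5 MPa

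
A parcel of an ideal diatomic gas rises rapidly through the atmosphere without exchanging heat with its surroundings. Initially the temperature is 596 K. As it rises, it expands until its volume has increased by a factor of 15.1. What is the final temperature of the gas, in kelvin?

T₂ ≈ 201 K

For a reversible adiabat TV^(γ−1) is constant, so T₂ = T₁ (V₁/V₂)^(γ−1).
For a diatomic ideal gas γ = 7/5, so γ−1 = 2/5.
T₂ = 596 × (1/15.1)^(2/5) = 201.2 K.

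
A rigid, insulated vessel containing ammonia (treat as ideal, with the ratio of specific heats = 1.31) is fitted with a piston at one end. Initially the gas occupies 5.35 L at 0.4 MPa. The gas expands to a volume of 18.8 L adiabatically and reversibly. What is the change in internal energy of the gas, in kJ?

ΔU ≈ -2.23 kJ

P₂ = P₁(V₁/V₂)^γ = 0.4×(5.35/18.8)^(1.31) = 0.0771 MPa.
For a reversible adiabat, W_by_gas = (P₁V₁ − P₂V₂)/(γ−1).
W_by = (400000×0.00535 − 77100×0.0188) / (0.31) = 2227 J.
Q = 0 ⇒ ΔU = −W_by = -2227 J.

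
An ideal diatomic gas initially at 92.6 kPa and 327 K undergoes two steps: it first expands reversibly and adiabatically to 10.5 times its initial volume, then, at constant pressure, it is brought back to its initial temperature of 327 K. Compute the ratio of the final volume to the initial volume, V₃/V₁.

V₃/V₁ ≈ 26.9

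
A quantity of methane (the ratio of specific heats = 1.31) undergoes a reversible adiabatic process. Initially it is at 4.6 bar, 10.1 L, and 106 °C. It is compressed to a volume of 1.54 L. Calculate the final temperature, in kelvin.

T₂ ≈ 679 K

For a reversible adiabat TV^(γ−1) is constant, so T₂ = T₁ (V₁/V₂)^(γ−1).
T₁ = 106 °C = 379.1 K.
T₂ = 379.1 × (10.1/1.54)^(0.31) = 679.2 K.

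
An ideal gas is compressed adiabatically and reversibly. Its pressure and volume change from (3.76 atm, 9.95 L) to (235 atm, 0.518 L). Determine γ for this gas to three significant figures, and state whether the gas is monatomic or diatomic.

γ ≈ 1.40; diatomic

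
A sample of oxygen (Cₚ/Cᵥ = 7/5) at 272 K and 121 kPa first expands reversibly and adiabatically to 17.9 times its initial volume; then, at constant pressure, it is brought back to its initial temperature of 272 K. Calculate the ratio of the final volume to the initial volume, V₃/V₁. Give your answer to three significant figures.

V₃/V₁ ≈ 56.8

Adiabatic step: V₂/V₁ = 17.9; T₂ = T₁·(1/17.9)^(2/5) = 85.79 K.
Isobaric step: V₃/V₂ = T₃/T₂ = 272/85.79.
V₃/V₁ = (V₂/V₁)(V₃/V₂) = 17.9 × (272/85.79) = 56.75.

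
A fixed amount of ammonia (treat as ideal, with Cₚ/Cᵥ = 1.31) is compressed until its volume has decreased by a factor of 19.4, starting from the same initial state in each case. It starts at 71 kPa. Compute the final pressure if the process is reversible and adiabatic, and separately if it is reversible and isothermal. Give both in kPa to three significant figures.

adiabatic: 3450 kPa; isothermal: 1380 kPa

Isothermal: P₂ = P₁(V₁/V₂) = 71×19.4 = 1377 kPa.
Adiabatic: P₂ = P₁(V₁/V₂)^γ = 71×19.4^(1.31) = 3454 kPa.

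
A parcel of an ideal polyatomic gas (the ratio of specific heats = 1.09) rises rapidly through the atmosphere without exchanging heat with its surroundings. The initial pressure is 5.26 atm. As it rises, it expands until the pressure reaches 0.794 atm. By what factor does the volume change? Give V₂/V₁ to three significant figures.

From PV^γ = const, V₂/V₁ = (P₁/P₂)^(1/γ).
V₂/V₁ = (5.26/0.794)^(0.917) = 5.667.

V₂/V₁ ≈ 5.67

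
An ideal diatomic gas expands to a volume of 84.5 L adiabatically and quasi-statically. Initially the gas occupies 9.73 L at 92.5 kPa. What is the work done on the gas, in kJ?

W ≈ -1.30 kJ

γ = 7/5 for a diatomic ideal gas.
P₂ = P₁(V₁/V₂)^γ = 92.5×(9.73/84.5)^(7/5) = 4.486 kPa.
For a reversible adiabat, W_by_gas = (P₁V₁ − P₂V₂)/(γ−1).
W_by = (92500×0.00973 − 4486×0.0845) / (2/5) = 1302 J.
W_on_gas = −W_by = -1302 J.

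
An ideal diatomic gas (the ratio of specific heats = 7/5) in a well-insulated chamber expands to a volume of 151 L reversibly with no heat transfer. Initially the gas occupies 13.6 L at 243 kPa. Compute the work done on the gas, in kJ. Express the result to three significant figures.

W ≈ -5.11 kJ

P₂ = P₁(V₁/V₂)^γ = 243×(13.6/151)^(7/5) = 8.356 kPa.
For a reversible adiabat, W_by_gas = (P₁V₁ − P₂V₂)/(γ−1).
W_by = (243000×0.0136 − 8356×0.151) / (2/5) = 5108 J.
W_on_gas = −W_by = -5108 J.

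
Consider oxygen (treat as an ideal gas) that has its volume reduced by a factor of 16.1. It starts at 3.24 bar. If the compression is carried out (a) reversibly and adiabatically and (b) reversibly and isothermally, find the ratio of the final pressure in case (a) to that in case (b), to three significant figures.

For a diatomic ideal gas γ = 7/5.
Isothermal: P_b = P₁(V₁/V₂) = 3.24×16.1.
Adiabatic: P_a = P₁(V₁/V₂)^γ = 3.24×16.1^(7/5).
P_a/P_b = (V₁/V₂)^(γ−1) = 16.1^(2/5) = 3.039.

P_adiabatic / P_isothermal ≈ 3.04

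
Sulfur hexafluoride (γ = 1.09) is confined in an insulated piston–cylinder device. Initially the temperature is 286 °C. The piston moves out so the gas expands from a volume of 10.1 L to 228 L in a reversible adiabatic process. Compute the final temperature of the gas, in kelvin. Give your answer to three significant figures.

Adiabatic: T₁V₁^(γ−1) = T₂V₂^(γ−1) ⇒ T₂ = T₁ (V₁/V₂)^(γ−1).
T₁ = 286 °C = 559.1 K.
T₂ = 559.1 × (10.1/228)^(0.09) = 422.4 K.

T₂ ≈ 422 K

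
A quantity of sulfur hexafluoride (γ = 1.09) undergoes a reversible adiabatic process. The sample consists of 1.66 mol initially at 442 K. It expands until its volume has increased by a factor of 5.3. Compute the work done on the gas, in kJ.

Adiabatic: T₁V₁^(γ−1) = T₂V₂^(γ−1) ⇒ T₂ = T₁ (V₁/V₂)^(γ−1).
T₂ = 442 × (1/5.3)^(0.09) = 380.4 K.
Q = 0, so ΔU = W_on_gas = nCᵥΔT with Cᵥ = R/(γ−1) = 92.38 J/(mol·K).
ΔU = 1.66 × 92.38 × (380.4 − 442) = -9447 J.

W ≈ -9.45 kJ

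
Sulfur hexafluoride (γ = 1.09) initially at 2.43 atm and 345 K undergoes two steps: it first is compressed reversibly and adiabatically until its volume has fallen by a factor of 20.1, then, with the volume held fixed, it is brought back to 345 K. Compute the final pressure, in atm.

P₃ ≈ 48.8 atm

Adiabatic step (PV^γ = const): P₂ = 2.43×20.1^(1.09) = 63.99 atm; T₂ = 345×20.1^(0.09) = 452 K.
Isochoric: P₃ = P₂(T₃/T₂) = 63.99 × (345/452) = 48.84 atm.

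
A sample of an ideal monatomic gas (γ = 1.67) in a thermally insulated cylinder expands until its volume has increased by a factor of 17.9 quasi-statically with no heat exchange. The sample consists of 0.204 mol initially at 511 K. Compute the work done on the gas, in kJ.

W ≈ -1.11 kJ

Adiabatic: T₁V₁^(γ−1) = T₂V₂^(γ−1) ⇒ T₂ = T₁ (V₁/V₂)^(γ−1).
T₂ = 511 × (1/17.9)^(0.67) = 73.96 K.
Q = 0, so ΔU = W_on_gas = nCᵥΔT with Cᵥ = R/(γ−1) = 12.41 J/(mol·K).
ΔU = 0.204 × 12.41 × (73.96 − 511) = -1106 J.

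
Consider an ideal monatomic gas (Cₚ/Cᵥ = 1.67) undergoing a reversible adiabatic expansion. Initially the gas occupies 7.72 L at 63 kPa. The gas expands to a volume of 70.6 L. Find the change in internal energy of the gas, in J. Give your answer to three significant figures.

ΔU ≈ -561 J

P₂ = P₁(V₁/V₂)^γ = 63×(7.72/70.6)^(1.67) = 1.564 kPa.
For a reversible adiabat, W_by_gas = (P₁V₁ − P₂V₂)/(γ−1).
W_by = (63000×0.00772 − 1564×0.0706) / (0.67) = 561.1 J.
Q = 0 ⇒ ΔU = −W_by = -561.1 J.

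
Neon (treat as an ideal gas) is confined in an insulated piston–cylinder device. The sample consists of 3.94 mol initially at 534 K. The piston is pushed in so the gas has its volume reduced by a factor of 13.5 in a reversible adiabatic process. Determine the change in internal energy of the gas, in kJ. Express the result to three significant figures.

Adiabatic: T₁V₁^(γ−1) = T₂V₂^(γ−1) ⇒ T₂ = T₁ (V₁/V₂)^(γ−1).
γ = 5/3 for a monatomic ideal gas, so γ−1 = 2/3.
T₂ = 534 × 13.5^(2/3) = 3028 K.
Q = 0, so ΔU = W_on_gas = nCᵥΔT with Cᵥ = R/(γ−1) = 12.47 J/(mol·K).
ΔU = 3.94 × 12.47 × (3028 − 534) = 122500 J.

ΔU ≈ 123 kJ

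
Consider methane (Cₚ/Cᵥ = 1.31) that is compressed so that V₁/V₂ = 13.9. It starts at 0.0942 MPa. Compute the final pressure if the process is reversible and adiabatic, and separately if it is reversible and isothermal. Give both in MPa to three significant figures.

adiabatic: 2.96 MPa; isothermal: 1.31 MPa

Isothermal: P₂ = P₁(V₁/V₂) = 0.0942×13.9 = 1.309 MPa.
Adiabatic: P₂ = P₁(V₁/V₂)^γ = 0.0942×13.9^(1.31) = 2.961 MPa.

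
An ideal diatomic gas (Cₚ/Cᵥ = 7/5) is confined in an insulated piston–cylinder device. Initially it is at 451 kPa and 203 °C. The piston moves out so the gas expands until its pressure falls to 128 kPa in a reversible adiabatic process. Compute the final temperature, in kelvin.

Along an adiabat T P^((1−γ)/γ) is constant, so T₂ = T₁ (P₂/P₁)^((γ−1)/γ).
T₁ = 203 °C = 476.1 K.
T₂ = 476.1 × (128/451)^(2/7) = 332.3 K.

T₂ ≈ 332 K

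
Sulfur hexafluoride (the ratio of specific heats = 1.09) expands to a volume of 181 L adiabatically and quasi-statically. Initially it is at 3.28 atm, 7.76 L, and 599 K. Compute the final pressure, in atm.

P₂ ≈ 0.106 atm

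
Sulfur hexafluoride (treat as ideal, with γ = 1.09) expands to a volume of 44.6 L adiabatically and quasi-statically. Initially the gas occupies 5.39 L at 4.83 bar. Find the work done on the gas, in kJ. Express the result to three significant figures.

W ≈ -5.01 kJ

P₂ = P₁(V₁/V₂)^γ = 4.83×(5.39/44.6)^(1.09) = 0.4826 bar.
For a reversible adiabat, W_by_gas = (P₁V₁ − P₂V₂)/(γ−1).
W_by = (483000×0.00539 − 48260×0.0446) / (0.09) = 5010 J.
W_on_gas = −W_by = -5010 J.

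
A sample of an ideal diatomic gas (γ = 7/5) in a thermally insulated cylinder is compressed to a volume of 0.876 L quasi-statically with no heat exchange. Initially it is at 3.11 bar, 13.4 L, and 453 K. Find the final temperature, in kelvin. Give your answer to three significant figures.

T₂ ≈ 1350 K

Adiabatic: T₁V₁^(γ−1) = T₂V₂^(γ−1) ⇒ T₂ = T₁ (V₁/V₂)^(γ−1).
T₂ = 453 × (13.4/0.876)^(2/5) = 1349 K.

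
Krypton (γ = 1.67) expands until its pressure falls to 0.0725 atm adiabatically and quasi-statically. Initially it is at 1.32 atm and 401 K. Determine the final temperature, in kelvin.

Adiabatic: T₂/T₁ = (P₂/P₁)^((γ−1)/γ).
T₂ = 401 × (0.0725/1.32)^(0.401) = 125.2 K.

T₂ ≈ 125 K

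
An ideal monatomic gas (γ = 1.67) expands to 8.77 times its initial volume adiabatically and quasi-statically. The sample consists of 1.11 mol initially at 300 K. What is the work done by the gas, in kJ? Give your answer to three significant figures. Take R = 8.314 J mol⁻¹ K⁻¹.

W ≈ 3.17 kJ

For a reversible adiabat TV^(γ−1) is constant, so T₂ = T₁ (V₁/V₂)^(γ−1).
T₂ = 300 × (1/8.77)^(0.67) = 70.03 K.
Q = 0, so ΔU = W_on_gas = nCᵥΔT with Cᵥ = R/(γ−1) = 12.41 J/(mol·K).
ΔU = 1.11 × 12.41 × (70.03 − 300) = -3168 J.
Work done by the gas = −ΔU = 3168 J.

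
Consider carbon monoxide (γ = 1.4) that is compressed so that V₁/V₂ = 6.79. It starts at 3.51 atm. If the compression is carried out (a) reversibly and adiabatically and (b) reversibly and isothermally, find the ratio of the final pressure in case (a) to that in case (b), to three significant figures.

P_adiabatic / P_isothermal ≈ 2.15

Isothermal: P_b = P₁(V₁/V₂) = 3.51×6.79.
Adiabatic: P_a = P₁(V₁/V₂)^γ = 3.51×6.79^(1.4).
P_a/P_b = (V₁/V₂)^(γ−1) = 6.79^(0.4) = 2.152.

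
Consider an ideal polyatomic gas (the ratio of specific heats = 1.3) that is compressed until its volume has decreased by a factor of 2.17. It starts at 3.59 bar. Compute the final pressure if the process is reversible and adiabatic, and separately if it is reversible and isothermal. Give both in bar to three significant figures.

Isothermal: P₂ = P₁(V₁/V₂) = 3.59×2.17 = 7.79 bar.
Adiabatic: P₂ = P₁(V₁/V₂)^γ = 3.59×2.17^(1.3) = 9.829 bar.

adiabatic: 9.83 bar; isothermal: 7.79 bar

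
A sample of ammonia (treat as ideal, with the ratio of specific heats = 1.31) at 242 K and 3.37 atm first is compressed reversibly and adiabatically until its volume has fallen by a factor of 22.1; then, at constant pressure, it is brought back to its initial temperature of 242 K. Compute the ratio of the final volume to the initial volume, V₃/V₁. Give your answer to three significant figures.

V₃/V₁ ≈ 0.0173

Adiabatic step: V₂/V₁ = 0.04525; T₂ = T₁·22.1^(0.31) = 631.8 K.
Isobaric step: V₃/V₂ = T₃/T₂ = 242/631.8.
V₃/V₁ = (V₂/V₁)(V₃/V₂) = 0.04525 × (242/631.8) = 0.01733.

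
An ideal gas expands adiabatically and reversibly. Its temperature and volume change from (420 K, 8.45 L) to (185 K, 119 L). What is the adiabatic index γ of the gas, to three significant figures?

TV^(γ−1) = const ⇒ γ − 1 = ln(T₂/T₁) / ln(V₁/V₂).
γ = 1 + ln(185/420) / ln(8.45/119) = 1.31.

γ ≈ 1.31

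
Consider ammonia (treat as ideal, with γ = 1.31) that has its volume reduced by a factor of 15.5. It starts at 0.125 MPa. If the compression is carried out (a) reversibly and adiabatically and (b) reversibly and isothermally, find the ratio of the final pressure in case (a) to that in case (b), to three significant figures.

Isothermal: P_b = P₁(V₁/V₂) = 0.125×15.5.
Adiabatic: P_a = P₁(V₁/V₂)^γ = 0.125×15.5^(1.31).
P_a/P_b = (V₁/V₂)^(γ−1) = 15.5^(0.31) = 2.339.

P_adiabatic / P_isothermal ≈ 2.34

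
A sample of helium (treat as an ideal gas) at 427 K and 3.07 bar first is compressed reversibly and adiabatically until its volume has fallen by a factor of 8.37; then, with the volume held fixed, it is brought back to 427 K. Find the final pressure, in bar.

P₃ ≈ 25.7 bar

For a monatomic ideal gas γ = 5/3.
Adiabatic step (PV^γ = const): P₂ = 3.07×8.37^(5/3) = 105.9 bar; T₂ = 427×8.37^(2/3) = 1760 K.
Isochoric: P₃ = P₂(T₃/T₂) = 105.9 × (427/1760) = 25.7 bar.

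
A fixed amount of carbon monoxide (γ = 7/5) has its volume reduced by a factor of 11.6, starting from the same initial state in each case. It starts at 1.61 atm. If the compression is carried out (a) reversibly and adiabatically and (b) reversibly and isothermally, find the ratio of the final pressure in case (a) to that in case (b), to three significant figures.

P_adiabatic / P_isothermal ≈ 2.67

Isothermal: P_b = P₁(V₁/V₂) = 1.61×11.6.
Adiabatic: P_a = P₁(V₁/V₂)^γ = 1.61×11.6^(7/5).
P_a/P_b = (V₁/V₂)^(γ−1) = 11.6^(2/5) = 2.666.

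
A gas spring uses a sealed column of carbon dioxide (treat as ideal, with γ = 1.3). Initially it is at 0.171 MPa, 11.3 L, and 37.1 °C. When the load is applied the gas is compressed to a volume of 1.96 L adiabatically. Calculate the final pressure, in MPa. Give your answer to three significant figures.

P₂ ≈ 1.67 MPa

Adiabatic: P₁V₁^γ = P₂V₂^γ ⇒ P₂ = P₁ (V₁/V₂)^γ.
P₂ = 0.171 × (11.3/1.96)^(1.3) = 1.667 MPa.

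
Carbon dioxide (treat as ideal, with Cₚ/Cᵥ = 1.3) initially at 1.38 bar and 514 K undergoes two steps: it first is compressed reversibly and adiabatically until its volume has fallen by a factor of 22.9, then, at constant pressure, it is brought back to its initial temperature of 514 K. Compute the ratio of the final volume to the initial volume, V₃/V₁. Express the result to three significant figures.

V₃/V₁ ≈ 0.0171

Adiabatic step: V₂/V₁ = 0.04367; T₂ = T₁·22.9^(0.3) = 1315 K.
Isobaric step: V₃/V₂ = T₃/T₂ = 514/1315.
V₃/V₁ = (V₂/V₁)(V₃/V₂) = 0.04367 × (514/1315) = 0.01707.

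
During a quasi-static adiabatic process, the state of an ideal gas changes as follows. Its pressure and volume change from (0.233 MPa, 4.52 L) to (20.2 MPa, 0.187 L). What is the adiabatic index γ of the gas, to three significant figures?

PV^γ = const ⇒ γ = ln(P₂/P₁) / ln(V₁/V₂).
γ = ln(20.2/0.233) / ln(4.52/0.187) = 1.401.

γ ≈ 1.40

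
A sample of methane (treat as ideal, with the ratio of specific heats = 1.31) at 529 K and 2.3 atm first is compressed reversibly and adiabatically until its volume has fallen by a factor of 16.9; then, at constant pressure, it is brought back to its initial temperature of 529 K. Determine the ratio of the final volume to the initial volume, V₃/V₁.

V₃/V₁ ≈ 0.0246

Adiabatic step: V₂/V₁ = 0.05917; T₂ = T₁·16.9^(0.31) = 1271 K.
Isobaric step: V₃/V₂ = T₃/T₂ = 529/1271.
V₃/V₁ = (V₂/V₁)(V₃/V₂) = 0.05917 × (529/1271) = 0.02463.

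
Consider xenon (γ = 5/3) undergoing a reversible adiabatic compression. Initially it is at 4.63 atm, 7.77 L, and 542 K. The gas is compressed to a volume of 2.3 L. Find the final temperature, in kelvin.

T₂ ≈ 1220 K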